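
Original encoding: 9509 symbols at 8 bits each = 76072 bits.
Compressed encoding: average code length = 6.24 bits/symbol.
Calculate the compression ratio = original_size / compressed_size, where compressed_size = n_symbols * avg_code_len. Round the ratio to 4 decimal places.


original_size = n_symbols * orig_bits = 9509 * 8 = 76072 bits
compressed_size = n_symbols * avg_code_len = 9509 * 6.24 = 59336.16 bits
ratio = original_size / compressed_size = 76072 / 59336.16 = 1.2821

Compression ratio = 1.2821


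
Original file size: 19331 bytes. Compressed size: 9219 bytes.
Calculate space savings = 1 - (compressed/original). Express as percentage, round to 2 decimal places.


ratio = compressed/original = 9219/19331 = 0.476902
savings = 1 - ratio = 1 - 0.476902 = 0.523098
as a percentage: 0.523098 * 100 = 52.31%

Space savings = 1 - 9219/19331 = 52.31%


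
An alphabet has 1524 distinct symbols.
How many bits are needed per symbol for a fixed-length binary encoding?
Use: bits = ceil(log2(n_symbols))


log2(1524) = 10.5736
Bracket: 2^10 = 1024 < 1524 <= 2^11 = 2048
So ceil(log2(1524)) = 11

bits = ceil(log2(1524)) = ceil(10.5736) = 11 bits


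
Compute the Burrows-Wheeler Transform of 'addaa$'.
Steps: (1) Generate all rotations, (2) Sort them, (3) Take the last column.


Rotations (sorted):
  0: $addaa -> last char: a
  1: a$adda -> last char: a
  2: aa$add -> last char: d
  3: addaa$ -> last char: $
  4: daa$ad -> last char: d
  5: ddaa$a -> last char: a


BWT = aad$da


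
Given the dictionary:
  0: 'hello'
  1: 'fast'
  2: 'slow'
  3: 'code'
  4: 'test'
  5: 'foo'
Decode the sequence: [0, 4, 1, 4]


Look up each index in the dictionary:
  0 -> 'hello'
  4 -> 'test'
  1 -> 'fast'
  4 -> 'test'

Decoded: "hello test fast test"


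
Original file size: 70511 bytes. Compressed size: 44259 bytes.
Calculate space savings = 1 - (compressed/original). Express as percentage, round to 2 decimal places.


ratio = compressed/original = 44259/70511 = 0.627689
savings = 1 - ratio = 1 - 0.627689 = 0.372311
as a percentage: 0.372311 * 100 = 37.23%

Space savings = 1 - 44259/70511 = 37.23%


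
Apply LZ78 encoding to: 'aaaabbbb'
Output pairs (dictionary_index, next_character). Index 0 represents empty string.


LZ78 encoding steps:
Dictionary: {0: ''}
Step 1: w='' (idx 0), next='a' -> output (0, 'a'), add 'a' as idx 1
Step 2: w='a' (idx 1), next='a' -> output (1, 'a'), add 'aa' as idx 2
Step 3: w='a' (idx 1), next='b' -> output (1, 'b'), add 'ab' as idx 3
Step 4: w='' (idx 0), next='b' -> output (0, 'b'), add 'b' as idx 4
Step 5: w='b' (idx 4), next='b' -> output (4, 'b'), add 'bb' as idx 5


Encoded: [(0, 'a'), (1, 'a'), (1, 'b'), (0, 'b'), (4, 'b')]


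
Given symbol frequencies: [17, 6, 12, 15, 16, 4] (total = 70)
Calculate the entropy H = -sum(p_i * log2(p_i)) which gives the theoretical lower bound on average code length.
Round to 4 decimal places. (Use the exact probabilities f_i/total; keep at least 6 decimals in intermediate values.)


Per-symbol terms -p_i * log2(p_i) with p_i = f_i/70:
  p = 17/70 = 0.242857: log2(p) = -2.041820, -p*log2(p) = 0.495871
  p = 6/70 = 0.085714: log2(p) = -3.544321, -p*log2(p) = 0.303799
  p = 12/70 = 0.171429: log2(p) = -2.544321, -p*log2(p) = 0.436169
  p = 15/70 = 0.214286: log2(p) = -2.222392, -p*log2(p) = 0.476227
  p = 16/70 = 0.228571: log2(p) = -2.129283, -p*log2(p) = 0.486693
  p = 4/70 = 0.057143: log2(p) = -4.129283, -p*log2(p) = 0.235959
H = 0.495871 + 0.303799 + 0.436169 + 0.476227 + 0.486693 + 0.235959 = 2.434718

H = 2.4347 bits/symbol


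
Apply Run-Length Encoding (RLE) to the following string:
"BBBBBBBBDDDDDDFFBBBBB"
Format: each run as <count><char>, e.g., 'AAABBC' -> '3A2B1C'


Scanning runs left to right:
  i=0: run of 'B' x 8 -> '8B'
  i=8: run of 'D' x 6 -> '6D'
  i=14: run of 'F' x 2 -> '2F'
  i=16: run of 'B' x 5 -> '5B'

RLE = 8B6D2F5B


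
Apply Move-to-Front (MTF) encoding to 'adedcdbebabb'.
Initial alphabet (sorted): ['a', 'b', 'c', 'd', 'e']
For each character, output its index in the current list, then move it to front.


MTF encoding:
'a': index 0 in ['a', 'b', 'c', 'd', 'e'] -> ['a', 'b', 'c', 'd', 'e']
'd': index 3 in ['a', 'b', 'c', 'd', 'e'] -> ['d', 'a', 'b', 'c', 'e']
'e': index 4 in ['d', 'a', 'b', 'c', 'e'] -> ['e', 'd', 'a', 'b', 'c']
'd': index 1 in ['e', 'd', 'a', 'b', 'c'] -> ['d', 'e', 'a', 'b', 'c']
'c': index 4 in ['d', 'e', 'a', 'b', 'c'] -> ['c', 'd', 'e', 'a', 'b']
'd': index 1 in ['c', 'd', 'e', 'a', 'b'] -> ['d', 'c', 'e', 'a', 'b']
'b': index 4 in ['d', 'c', 'e', 'a', 'b'] -> ['b', 'd', 'c', 'e', 'a']
'e': index 3 in ['b', 'd', 'c', 'e', 'a'] -> ['e', 'b', 'd', 'c', 'a']
'b': index 1 in ['e', 'b', 'd', 'c', 'a'] -> ['b', 'e', 'd', 'c', 'a']
'a': index 4 in ['b', 'e', 'd', 'c', 'a'] -> ['a', 'b', 'e', 'd', 'c']
'b': index 1 in ['a', 'b', 'e', 'd', 'c'] -> ['b', 'a', 'e', 'd', 'c']
'b': index 0 in ['b', 'a', 'e', 'd', 'c'] -> ['b', 'a', 'e', 'd', 'c']


Output: [0, 3, 4, 1, 4, 1, 4, 3, 1, 4, 1, 0]


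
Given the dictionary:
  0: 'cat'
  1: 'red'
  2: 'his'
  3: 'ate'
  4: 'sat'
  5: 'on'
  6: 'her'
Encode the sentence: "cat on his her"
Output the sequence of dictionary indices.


Look up each word in the dictionary:
  'cat' -> 0
  'on' -> 5
  'his' -> 2
  'her' -> 6

Encoded: [0, 5, 2, 6]


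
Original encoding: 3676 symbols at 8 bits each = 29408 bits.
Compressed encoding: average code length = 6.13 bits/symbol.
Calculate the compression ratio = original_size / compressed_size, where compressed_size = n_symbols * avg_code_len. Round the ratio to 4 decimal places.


original_size = n_symbols * orig_bits = 3676 * 8 = 29408 bits
compressed_size = n_symbols * avg_code_len = 3676 * 6.13 = 22533.88 bits
ratio = original_size / compressed_size = 29408 / 22533.88 = 1.3051

Compression ratio = 1.3051


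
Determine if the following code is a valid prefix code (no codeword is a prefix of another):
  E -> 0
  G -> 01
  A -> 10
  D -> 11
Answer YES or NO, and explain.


Checking each pair (does one codeword prefix another?):
  E='0' vs G='01': prefix -- VIOLATION

NO -- this is NOT a valid prefix code. E (0) is a prefix of G (01).


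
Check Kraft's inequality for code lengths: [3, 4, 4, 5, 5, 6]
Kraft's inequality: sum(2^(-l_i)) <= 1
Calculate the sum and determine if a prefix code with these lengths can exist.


Sum = 2^(-3) + 2^(-4) + 2^(-4) + 2^(-5) + 2^(-5) + 2^(-6)
    = 0.125 + 0.0625 + 0.0625 + 0.03125 + 0.03125 + 0.015625
    = 21/64 = 0.328125
Since 0.328125 <= 1, Kraft's inequality IS satisfied.
A prefix code with these lengths CAN exist.

Kraft sum = 0.328125. Satisfied.


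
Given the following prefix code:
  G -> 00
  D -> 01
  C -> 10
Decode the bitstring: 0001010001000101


Decoding step by step:
Bits 00 -> G
Bits 01 -> D
Bits 01 -> D
Bits 00 -> G
Bits 01 -> D
Bits 00 -> G
Bits 01 -> D
Bits 01 -> D


Decoded message: GDDGDGDD


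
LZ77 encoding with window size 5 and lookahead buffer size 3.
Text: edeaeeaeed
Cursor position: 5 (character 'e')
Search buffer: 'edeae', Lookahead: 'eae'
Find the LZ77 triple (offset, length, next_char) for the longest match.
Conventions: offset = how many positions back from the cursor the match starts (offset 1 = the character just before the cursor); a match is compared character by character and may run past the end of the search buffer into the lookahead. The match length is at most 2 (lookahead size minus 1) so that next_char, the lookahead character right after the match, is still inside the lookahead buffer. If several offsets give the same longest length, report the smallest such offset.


Try each offset into the search buffer:
  offset=1 (pos 4, char 'e'): match length 1
  offset=2 (pos 3, char 'a'): match length 0
  offset=3 (pos 2, char 'e'): match length 2
  offset=4 (pos 1, char 'd'): match length 0
  offset=5 (pos 0, char 'e'): match length 1
Longest match has length 2 at offset 3.
next_char = character at position 5 + 2 = 7 -> 'e'

Best match: offset=3, length=2 (matching 'ea' starting at position 2)
LZ77 triple: (3, 2, 'e')


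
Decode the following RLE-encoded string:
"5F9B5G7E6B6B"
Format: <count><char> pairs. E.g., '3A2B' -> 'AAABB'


Expanding each <count><char> pair:
  5F -> 'FFFFF'
  9B -> 'BBBBBBBBB'
  5G -> 'GGGGG'
  7E -> 'EEEEEEE'
  6B -> 'BBBBBB'
  6B -> 'BBBBBB'

Decoded = FFFFFBBBBBBBBBGGGGGEEEEEEEBBBBBBBBBBBB


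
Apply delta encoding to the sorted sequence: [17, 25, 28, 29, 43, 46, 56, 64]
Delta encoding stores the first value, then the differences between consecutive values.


First value: 17
Deltas:
  25 - 17 = 8
  28 - 25 = 3
  29 - 28 = 1
  43 - 29 = 14
  46 - 43 = 3
  56 - 46 = 10
  64 - 56 = 8


Delta encoded: [17, 8, 3, 1, 14, 3, 10, 8]


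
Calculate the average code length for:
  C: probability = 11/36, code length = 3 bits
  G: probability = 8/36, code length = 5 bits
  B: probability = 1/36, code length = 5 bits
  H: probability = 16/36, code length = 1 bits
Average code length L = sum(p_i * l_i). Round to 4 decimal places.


Weighted contributions p_i * l_i:
  C: (11/36) * 3 = 33/36
  G: (8/36) * 5 = 40/36
  B: (1/36) * 5 = 5/36
  H: (16/36) * 1 = 16/36
Sum = (33 + 40 + 5 + 16)/36 = 94/36

L = 94/36 = 2.6111 bits/symbol


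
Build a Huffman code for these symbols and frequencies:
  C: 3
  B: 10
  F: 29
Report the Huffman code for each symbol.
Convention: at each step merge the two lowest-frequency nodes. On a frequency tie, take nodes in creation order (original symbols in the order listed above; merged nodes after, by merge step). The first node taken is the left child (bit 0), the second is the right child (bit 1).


Huffman tree construction:
Step 1: Merge C(3) + B(10) = 13
Step 2: Merge (C+B)(13) + F(29) = 42
Read each symbol's code off the tree from the root (left child = 0, right child = 1).

Codes:
  C: 00 (length 2)
  B: 01 (length 2)
  F: 1 (length 1)
Average code length: 55/42 = 1.3095 bits/symbol


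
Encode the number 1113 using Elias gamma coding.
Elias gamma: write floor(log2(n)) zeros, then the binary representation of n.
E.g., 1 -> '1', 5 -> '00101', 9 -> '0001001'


num_bits = floor(log2(1113)) + 1 = 11
leading_zeros = num_bits - 1 = 10
binary(1113) = 10001011001

Elias gamma(1113) = '0000000000' + '10001011001' = 000000000010001011001 (21 bits)


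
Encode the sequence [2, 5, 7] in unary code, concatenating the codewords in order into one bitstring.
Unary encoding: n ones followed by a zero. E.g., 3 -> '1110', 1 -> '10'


Encode each number as n ones followed by a terminating 0:
  2 -> 110 (3 bits)
  5 -> 111110 (6 bits)
  7 -> 11111110 (8 bits)
Total length = 3 + 6 + 8 = 17 bits.

Unary([2, 5, 7]) = 11011111011111110 (17 bits)


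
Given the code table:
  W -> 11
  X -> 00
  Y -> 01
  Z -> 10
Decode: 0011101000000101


Decoding:
00 -> X
11 -> W
10 -> Z
10 -> Z
00 -> X
00 -> X
01 -> Y
01 -> Y


Result: XWZZXXYY


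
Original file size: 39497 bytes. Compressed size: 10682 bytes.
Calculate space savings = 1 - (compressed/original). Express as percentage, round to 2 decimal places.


ratio = compressed/original = 10682/39497 = 0.270451
savings = 1 - ratio = 1 - 0.270451 = 0.729549
as a percentage: 0.729549 * 100 = 72.95%

Space savings = 1 - 10682/39497 = 72.95%


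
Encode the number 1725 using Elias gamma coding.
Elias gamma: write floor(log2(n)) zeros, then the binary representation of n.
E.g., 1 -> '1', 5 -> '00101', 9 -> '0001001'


num_bits = floor(log2(1725)) + 1 = 11
leading_zeros = num_bits - 1 = 10
binary(1725) = 11010111101

Elias gamma(1725) = '0000000000' + '11010111101' = 000000000011010111101 (21 bits)


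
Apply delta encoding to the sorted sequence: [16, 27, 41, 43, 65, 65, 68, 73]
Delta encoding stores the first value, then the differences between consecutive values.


First value: 16
Deltas:
  27 - 16 = 11
  41 - 27 = 14
  43 - 41 = 2
  65 - 43 = 22
  65 - 65 = 0
  68 - 65 = 3
  73 - 68 = 5


Delta encoded: [16, 11, 14, 2, 22, 0, 3, 5]


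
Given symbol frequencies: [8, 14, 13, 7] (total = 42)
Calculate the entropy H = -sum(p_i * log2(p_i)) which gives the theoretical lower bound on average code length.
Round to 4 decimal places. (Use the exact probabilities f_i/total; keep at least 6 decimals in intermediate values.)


Per-symbol terms -p_i * log2(p_i) with p_i = f_i/42:
  p = 8/42 = 0.190476: log2(p) = -2.392317, -p*log2(p) = 0.455680
  p = 14/42 = 0.333333: log2(p) = -1.584963, -p*log2(p) = 0.528321
  p = 13/42 = 0.309524: log2(p) = -1.691878, -p*log2(p) = 0.523676
  p = 7/42 = 0.166667: log2(p) = -2.584963, -p*log2(p) = 0.430827
H = 0.455680 + 0.528321 + 0.523676 + 0.430827 = 1.938504

H = 1.9385 bits/symbol


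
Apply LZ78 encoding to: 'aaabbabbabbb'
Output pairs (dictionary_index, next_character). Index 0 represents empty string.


LZ78 encoding steps:
Dictionary: {0: ''}
Step 1: w='' (idx 0), next='a' -> output (0, 'a'), add 'a' as idx 1
Step 2: w='a' (idx 1), next='a' -> output (1, 'a'), add 'aa' as idx 2
Step 3: w='' (idx 0), next='b' -> output (0, 'b'), add 'b' as idx 3
Step 4: w='b' (idx 3), next='a' -> output (3, 'a'), add 'ba' as idx 4
Step 5: w='b' (idx 3), next='b' -> output (3, 'b'), add 'bb' as idx 5
Step 6: w='a' (idx 1), next='b' -> output (1, 'b'), add 'ab' as idx 6
Step 7: w='bb' (idx 5), end of input -> output (5, '')


Encoded: [(0, 'a'), (1, 'a'), (0, 'b'), (3, 'a'), (3, 'b'), (1, 'b'), (5, '')]


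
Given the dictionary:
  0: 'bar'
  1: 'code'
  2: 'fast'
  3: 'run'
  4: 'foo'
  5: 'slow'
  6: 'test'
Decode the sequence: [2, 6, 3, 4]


Look up each index in the dictionary:
  2 -> 'fast'
  6 -> 'test'
  3 -> 'run'
  4 -> 'foo'

Decoded: "fast test run foo"


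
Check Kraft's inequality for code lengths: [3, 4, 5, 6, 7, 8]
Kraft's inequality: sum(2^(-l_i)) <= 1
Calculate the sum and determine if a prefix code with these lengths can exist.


Sum = 2^(-3) + 2^(-4) + 2^(-5) + 2^(-6) + 2^(-7) + 2^(-8)
    = 0.125 + 0.0625 + 0.03125 + 0.015625 + 0.0078125 + 0.00390625
    = 63/256 = 0.24609375
Since 0.24609375 <= 1, Kraft's inequality IS satisfied.
A prefix code with these lengths CAN exist.

Kraft sum = 0.24609375. Satisfied.


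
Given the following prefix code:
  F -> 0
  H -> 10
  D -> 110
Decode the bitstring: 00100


Decoding step by step:
Bits 0 -> F
Bits 0 -> F
Bits 10 -> H
Bits 0 -> F


Decoded message: FFHF


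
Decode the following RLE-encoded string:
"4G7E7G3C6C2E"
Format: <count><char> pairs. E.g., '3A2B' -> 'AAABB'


Expanding each <count><char> pair:
  4G -> 'GGGG'
  7E -> 'EEEEEEE'
  7G -> 'GGGGGGG'
  3C -> 'CCC'
  6C -> 'CCCCCC'
  2E -> 'EE'

Decoded = GGGGEEEEEEEGGGGGGGCCCCCCCCCEE


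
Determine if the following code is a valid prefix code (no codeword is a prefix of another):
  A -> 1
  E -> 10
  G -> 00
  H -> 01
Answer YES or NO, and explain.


Checking each pair (does one codeword prefix another?):
  A='1' vs E='10': prefix -- VIOLATION

NO -- this is NOT a valid prefix code. A (1) is a prefix of E (10).


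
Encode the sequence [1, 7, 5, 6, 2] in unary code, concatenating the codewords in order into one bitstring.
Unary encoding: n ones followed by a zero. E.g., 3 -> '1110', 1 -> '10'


Encode each number as n ones followed by a terminating 0:
  1 -> 10 (2 bits)
  7 -> 11111110 (8 bits)
  5 -> 111110 (6 bits)
  6 -> 1111110 (7 bits)
  2 -> 110 (3 bits)
Total length = 2 + 8 + 6 + 7 + 3 = 26 bits.

Unary([1, 7, 5, 6, 2]) = 10111111101111101111110110 (26 bits)


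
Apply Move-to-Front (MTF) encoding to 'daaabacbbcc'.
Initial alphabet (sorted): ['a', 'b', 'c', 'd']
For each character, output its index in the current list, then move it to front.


MTF encoding:
'd': index 3 in ['a', 'b', 'c', 'd'] -> ['d', 'a', 'b', 'c']
'a': index 1 in ['d', 'a', 'b', 'c'] -> ['a', 'd', 'b', 'c']
'a': index 0 in ['a', 'd', 'b', 'c'] -> ['a', 'd', 'b', 'c']
'a': index 0 in ['a', 'd', 'b', 'c'] -> ['a', 'd', 'b', 'c']
'b': index 2 in ['a', 'd', 'b', 'c'] -> ['b', 'a', 'd', 'c']
'a': index 1 in ['b', 'a', 'd', 'c'] -> ['a', 'b', 'd', 'c']
'c': index 3 in ['a', 'b', 'd', 'c'] -> ['c', 'a', 'b', 'd']
'b': index 2 in ['c', 'a', 'b', 'd'] -> ['b', 'c', 'a', 'd']
'b': index 0 in ['b', 'c', 'a', 'd'] -> ['b', 'c', 'a', 'd']
'c': index 1 in ['b', 'c', 'a', 'd'] -> ['c', 'b', 'a', 'd']
'c': index 0 in ['c', 'b', 'a', 'd'] -> ['c', 'b', 'a', 'd']


Output: [3, 1, 0, 0, 2, 1, 3, 2, 0, 1, 0]


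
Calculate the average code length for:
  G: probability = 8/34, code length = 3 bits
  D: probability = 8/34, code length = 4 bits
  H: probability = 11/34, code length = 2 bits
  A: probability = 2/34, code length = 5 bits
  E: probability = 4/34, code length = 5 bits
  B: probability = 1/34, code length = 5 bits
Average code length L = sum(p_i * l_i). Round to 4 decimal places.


Weighted contributions p_i * l_i:
  G: (8/34) * 3 = 24/34
  D: (8/34) * 4 = 32/34
  H: (11/34) * 2 = 22/34
  A: (2/34) * 5 = 10/34
  E: (4/34) * 5 = 20/34
  B: (1/34) * 5 = 5/34
Sum = (24 + 32 + 22 + 10 + 20 + 5)/34 = 113/34

L = 113/34 = 3.3235 bits/symbol


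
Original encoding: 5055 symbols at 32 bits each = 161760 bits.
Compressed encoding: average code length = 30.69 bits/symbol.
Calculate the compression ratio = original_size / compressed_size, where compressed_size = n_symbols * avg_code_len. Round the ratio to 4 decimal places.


original_size = n_symbols * orig_bits = 5055 * 32 = 161760 bits
compressed_size = n_symbols * avg_code_len = 5055 * 30.69 = 155137.95 bits
ratio = original_size / compressed_size = 161760 / 155137.95 = 1.0427

Compression ratio = 1.0427


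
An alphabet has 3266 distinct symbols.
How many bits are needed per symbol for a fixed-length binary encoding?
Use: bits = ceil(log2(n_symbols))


log2(3266) = 11.6733
Bracket: 2^11 = 2048 < 3266 <= 2^12 = 4096
So ceil(log2(3266)) = 12

bits = ceil(log2(3266)) = ceil(11.6733) = 12 bits


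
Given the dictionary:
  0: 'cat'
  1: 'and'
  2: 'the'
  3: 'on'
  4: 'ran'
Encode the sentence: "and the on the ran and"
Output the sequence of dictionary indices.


Look up each word in the dictionary:
  'and' -> 1
  'the' -> 2
  'on' -> 3
  'the' -> 2
  'ran' -> 4
  'and' -> 1

Encoded: [1, 2, 3, 2, 4, 1]


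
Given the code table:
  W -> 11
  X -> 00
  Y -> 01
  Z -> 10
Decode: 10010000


Decoding:
10 -> Z
01 -> Y
00 -> X
00 -> X


Result: ZYXX


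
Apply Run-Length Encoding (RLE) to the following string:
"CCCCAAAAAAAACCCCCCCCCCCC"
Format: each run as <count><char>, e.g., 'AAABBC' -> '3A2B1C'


Scanning runs left to right:
  i=0: run of 'C' x 4 -> '4C'
  i=4: run of 'A' x 8 -> '8A'
  i=12: run of 'C' x 12 -> '12C'

RLE = 4C8A12C


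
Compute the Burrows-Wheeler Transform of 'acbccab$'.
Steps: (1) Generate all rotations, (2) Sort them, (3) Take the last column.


Rotations (sorted):
  0: $acbccab -> last char: b
  1: ab$acbcc -> last char: c
  2: acbccab$ -> last char: $
  3: b$acbcca -> last char: a
  4: bccab$ac -> last char: c
  5: cab$acbc -> last char: c
  6: cbccab$a -> last char: a
  7: ccab$acb -> last char: b


BWT = bc$accab


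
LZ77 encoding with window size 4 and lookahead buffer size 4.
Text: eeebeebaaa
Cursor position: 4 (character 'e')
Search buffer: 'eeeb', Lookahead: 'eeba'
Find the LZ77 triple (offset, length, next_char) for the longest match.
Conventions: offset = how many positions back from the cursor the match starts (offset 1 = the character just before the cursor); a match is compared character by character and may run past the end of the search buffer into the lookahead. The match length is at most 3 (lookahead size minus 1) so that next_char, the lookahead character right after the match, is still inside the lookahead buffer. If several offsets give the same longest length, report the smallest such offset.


Try each offset into the search buffer:
  offset=1 (pos 3, char 'b'): match length 0
  offset=2 (pos 2, char 'e'): match length 1
  offset=3 (pos 1, char 'e'): match length 3
  offset=4 (pos 0, char 'e'): match length 2
Longest match has length 3 at offset 3.
next_char = character at position 4 + 3 = 7 -> 'a'

Best match: offset=3, length=3 (matching 'eeb' starting at position 1)
LZ77 triple: (3, 3, 'a')


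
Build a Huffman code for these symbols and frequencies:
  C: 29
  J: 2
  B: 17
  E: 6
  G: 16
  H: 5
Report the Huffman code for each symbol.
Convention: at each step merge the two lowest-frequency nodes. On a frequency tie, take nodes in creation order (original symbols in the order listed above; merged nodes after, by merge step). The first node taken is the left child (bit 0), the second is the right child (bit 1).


Huffman tree construction:
Step 1: Merge J(2) + H(5) = 7
Step 2: Merge E(6) + (J+H)(7) = 13
Step 3: Merge (E+(J+H))(13) + G(16) = 29
Step 4: Merge B(17) + C(29) = 46
Step 5: Merge ((E+(J+H))+G)(29) + (B+C)(46) = 75
Read each symbol's code off the tree from the root (left child = 0, right child = 1).

Codes:
  C: 11 (length 2)
  J: 0010 (length 4)
  B: 10 (length 2)
  E: 000 (length 3)
  G: 01 (length 2)
  H: 0011 (length 4)
Average code length: 170/75 = 2.2667 bits/symbol


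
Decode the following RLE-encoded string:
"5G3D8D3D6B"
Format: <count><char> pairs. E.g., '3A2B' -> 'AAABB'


Expanding each <count><char> pair:
  5G -> 'GGGGG'
  3D -> 'DDD'
  8D -> 'DDDDDDDD'
  3D -> 'DDD'
  6B -> 'BBBBBB'

Decoded = GGGGGDDDDDDDDDDDDDDBBBBBB


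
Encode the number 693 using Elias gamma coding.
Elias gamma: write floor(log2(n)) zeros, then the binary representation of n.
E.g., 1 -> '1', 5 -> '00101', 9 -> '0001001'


num_bits = floor(log2(693)) + 1 = 10
leading_zeros = num_bits - 1 = 9
binary(693) = 1010110101

Elias gamma(693) = '000000000' + '1010110101' = 0000000001010110101 (19 bits)


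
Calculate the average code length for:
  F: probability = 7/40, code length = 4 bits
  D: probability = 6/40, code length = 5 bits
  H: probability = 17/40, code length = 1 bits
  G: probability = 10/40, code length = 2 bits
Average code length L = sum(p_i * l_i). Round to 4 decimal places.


Weighted contributions p_i * l_i:
  F: (7/40) * 4 = 28/40
  D: (6/40) * 5 = 30/40
  H: (17/40) * 1 = 17/40
  G: (10/40) * 2 = 20/40
Sum = (28 + 30 + 17 + 20)/40 = 95/40

L = 95/40 = 2.3750 bits/symbol


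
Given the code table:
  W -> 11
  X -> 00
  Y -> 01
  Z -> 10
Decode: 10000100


Decoding:
10 -> Z
00 -> X
01 -> Y
00 -> X


Result: ZXYX


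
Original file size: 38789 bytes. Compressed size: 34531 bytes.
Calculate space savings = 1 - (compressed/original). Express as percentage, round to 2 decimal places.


ratio = compressed/original = 34531/38789 = 0.890227
savings = 1 - ratio = 1 - 0.890227 = 0.109773
as a percentage: 0.109773 * 100 = 10.98%

Space savings = 1 - 34531/38789 = 10.98%


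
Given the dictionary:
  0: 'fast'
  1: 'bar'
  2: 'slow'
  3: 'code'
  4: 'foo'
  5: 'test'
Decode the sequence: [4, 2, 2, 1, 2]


Look up each index in the dictionary:
  4 -> 'foo'
  2 -> 'slow'
  2 -> 'slow'
  1 -> 'bar'
  2 -> 'slow'

Decoded: "foo slow slow bar slow"


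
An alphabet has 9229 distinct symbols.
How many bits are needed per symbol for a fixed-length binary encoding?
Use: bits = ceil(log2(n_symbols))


log2(9229) = 13.172
Bracket: 2^13 = 8192 < 9229 <= 2^14 = 16384
So ceil(log2(9229)) = 14

bits = ceil(log2(9229)) = ceil(13.172) = 14 bits


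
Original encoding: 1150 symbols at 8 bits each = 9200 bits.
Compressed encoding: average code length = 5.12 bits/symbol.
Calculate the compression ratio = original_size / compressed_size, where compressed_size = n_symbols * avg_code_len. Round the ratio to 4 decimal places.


original_size = n_symbols * orig_bits = 1150 * 8 = 9200 bits
compressed_size = n_symbols * avg_code_len = 1150 * 5.12 = 5888.0 bits
ratio = original_size / compressed_size = 9200 / 5888.0 = 1.5625

Compression ratio = 1.5625


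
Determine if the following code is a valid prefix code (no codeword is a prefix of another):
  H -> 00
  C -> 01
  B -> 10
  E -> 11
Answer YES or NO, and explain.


Checking each pair (does one codeword prefix another?):
  H='00' vs C='01': no prefix
  H='00' vs B='10': no prefix
  H='00' vs E='11': no prefix
  C='01' vs H='00': no prefix
  C='01' vs B='10': no prefix
  C='01' vs E='11': no prefix
  B='10' vs H='00': no prefix
  B='10' vs C='01': no prefix
  B='10' vs E='11': no prefix
  E='11' vs H='00': no prefix
  E='11' vs C='01': no prefix
  E='11' vs B='10': no prefix
No violation found over all pairs.

YES -- this is a valid prefix code. No codeword is a prefix of any other codeword.


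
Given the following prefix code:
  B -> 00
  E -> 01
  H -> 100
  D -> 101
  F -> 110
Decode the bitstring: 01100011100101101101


Decoding step by step:
Bits 01 -> E
Bits 100 -> H
Bits 01 -> E
Bits 110 -> F
Bits 01 -> E
Bits 01 -> E
Bits 101 -> D
Bits 101 -> D


Decoded message: EHEFEEDD


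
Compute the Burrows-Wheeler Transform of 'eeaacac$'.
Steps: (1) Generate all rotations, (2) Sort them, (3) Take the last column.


Rotations (sorted):
  0: $eeaacac -> last char: c
  1: aacac$ee -> last char: e
  2: ac$eeaac -> last char: c
  3: acac$eea -> last char: a
  4: c$eeaaca -> last char: a
  5: cac$eeaa -> last char: a
  6: eaacac$e -> last char: e
  7: eeaacac$ -> last char: $


BWT = cecaaae$


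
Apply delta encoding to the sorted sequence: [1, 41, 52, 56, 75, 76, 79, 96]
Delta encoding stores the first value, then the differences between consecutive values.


First value: 1
Deltas:
  41 - 1 = 40
  52 - 41 = 11
  56 - 52 = 4
  75 - 56 = 19
  76 - 75 = 1
  79 - 76 = 3
  96 - 79 = 17


Delta encoded: [1, 40, 11, 4, 19, 1, 3, 17]


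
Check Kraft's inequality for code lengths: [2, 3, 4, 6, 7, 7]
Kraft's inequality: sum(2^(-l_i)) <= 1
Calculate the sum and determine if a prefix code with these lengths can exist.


Sum = 2^(-2) + 2^(-3) + 2^(-4) + 2^(-6) + 2^(-7) + 2^(-7)
    = 0.25 + 0.125 + 0.0625 + 0.015625 + 0.0078125 + 0.0078125
    = 60/128 = 0.46875
Since 0.46875 <= 1, Kraft's inequality IS satisfied.
A prefix code with these lengths CAN exist.

Kraft sum = 0.46875. Satisfied.


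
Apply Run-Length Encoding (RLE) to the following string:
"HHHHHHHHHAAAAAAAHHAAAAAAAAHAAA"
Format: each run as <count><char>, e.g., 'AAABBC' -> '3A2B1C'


Scanning runs left to right:
  i=0: run of 'H' x 9 -> '9H'
  i=9: run of 'A' x 7 -> '7A'
  i=16: run of 'H' x 2 -> '2H'
  i=18: run of 'A' x 8 -> '8A'
  i=26: run of 'H' x 1 -> '1H'
  i=27: run of 'A' x 3 -> '3A'

RLE = 9H7A2H8A1H3A


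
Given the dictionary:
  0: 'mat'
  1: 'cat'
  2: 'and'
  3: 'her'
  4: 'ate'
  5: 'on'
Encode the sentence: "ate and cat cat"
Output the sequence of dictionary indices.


Look up each word in the dictionary:
  'ate' -> 4
  'and' -> 2
  'cat' -> 1
  'cat' -> 1

Encoded: [4, 2, 1, 1]


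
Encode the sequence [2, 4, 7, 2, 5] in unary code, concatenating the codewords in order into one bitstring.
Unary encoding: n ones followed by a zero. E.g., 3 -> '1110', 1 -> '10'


Encode each number as n ones followed by a terminating 0:
  2 -> 110 (3 bits)
  4 -> 11110 (5 bits)
  7 -> 11111110 (8 bits)
  2 -> 110 (3 bits)
  5 -> 111110 (6 bits)
Total length = 3 + 5 + 8 + 3 + 6 = 25 bits.

Unary([2, 4, 7, 2, 5]) = 1101111011111110110111110 (25 bits)


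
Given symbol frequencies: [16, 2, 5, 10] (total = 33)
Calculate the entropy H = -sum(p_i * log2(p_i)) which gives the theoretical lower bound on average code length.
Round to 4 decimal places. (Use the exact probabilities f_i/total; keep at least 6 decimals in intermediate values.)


Per-symbol terms -p_i * log2(p_i) with p_i = f_i/33:
  p = 16/33 = 0.484848: log2(p) = -1.044394, -p*log2(p) = 0.506373
  p = 2/33 = 0.060606: log2(p) = -4.044394, -p*log2(p) = 0.245115
  p = 5/33 = 0.151515: log2(p) = -2.722466, -p*log2(p) = 0.412495
  p = 10/33 = 0.303030: log2(p) = -1.722466, -p*log2(p) = 0.521959
H = 0.506373 + 0.245115 + 0.412495 + 0.521959 = 1.685942

H = 1.6859 bits/symbol


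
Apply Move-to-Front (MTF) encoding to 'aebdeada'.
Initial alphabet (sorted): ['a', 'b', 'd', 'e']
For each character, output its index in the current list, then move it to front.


MTF encoding:
'a': index 0 in ['a', 'b', 'd', 'e'] -> ['a', 'b', 'd', 'e']
'e': index 3 in ['a', 'b', 'd', 'e'] -> ['e', 'a', 'b', 'd']
'b': index 2 in ['e', 'a', 'b', 'd'] -> ['b', 'e', 'a', 'd']
'd': index 3 in ['b', 'e', 'a', 'd'] -> ['d', 'b', 'e', 'a']
'e': index 2 in ['d', 'b', 'e', 'a'] -> ['e', 'd', 'b', 'a']
'a': index 3 in ['e', 'd', 'b', 'a'] -> ['a', 'e', 'd', 'b']
'd': index 2 in ['a', 'e', 'd', 'b'] -> ['d', 'a', 'e', 'b']
'a': index 1 in ['d', 'a', 'e', 'b'] -> ['a', 'd', 'e', 'b']


Output: [0, 3, 2, 3, 2, 3, 2, 1]


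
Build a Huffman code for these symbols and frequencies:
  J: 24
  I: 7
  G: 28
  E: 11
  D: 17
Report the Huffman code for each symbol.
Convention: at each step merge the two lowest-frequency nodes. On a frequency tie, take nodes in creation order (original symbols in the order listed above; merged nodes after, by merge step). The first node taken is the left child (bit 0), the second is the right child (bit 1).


Huffman tree construction:
Step 1: Merge I(7) + E(11) = 18
Step 2: Merge D(17) + (I+E)(18) = 35
Step 3: Merge J(24) + G(28) = 52
Step 4: Merge (D+(I+E))(35) + (J+G)(52) = 87
Read each symbol's code off the tree from the root (left child = 0, right child = 1).

Codes:
  J: 10 (length 2)
  I: 010 (length 3)
  G: 11 (length 2)
  E: 011 (length 3)
  D: 00 (length 2)
Average code length: 192/87 = 2.2069 bits/symbol


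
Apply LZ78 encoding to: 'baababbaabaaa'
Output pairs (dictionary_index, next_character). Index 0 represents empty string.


LZ78 encoding steps:
Dictionary: {0: ''}
Step 1: w='' (idx 0), next='b' -> output (0, 'b'), add 'b' as idx 1
Step 2: w='' (idx 0), next='a' -> output (0, 'a'), add 'a' as idx 2
Step 3: w='a' (idx 2), next='b' -> output (2, 'b'), add 'ab' as idx 3
Step 4: w='ab' (idx 3), next='b' -> output (3, 'b'), add 'abb' as idx 4
Step 5: w='a' (idx 2), next='a' -> output (2, 'a'), add 'aa' as idx 5
Step 6: w='b' (idx 1), next='a' -> output (1, 'a'), add 'ba' as idx 6
Step 7: w='aa' (idx 5), end of input -> output (5, '')


Encoded: [(0, 'b'), (0, 'a'), (2, 'b'), (3, 'b'), (2, 'a'), (1, 'a'), (5, '')]


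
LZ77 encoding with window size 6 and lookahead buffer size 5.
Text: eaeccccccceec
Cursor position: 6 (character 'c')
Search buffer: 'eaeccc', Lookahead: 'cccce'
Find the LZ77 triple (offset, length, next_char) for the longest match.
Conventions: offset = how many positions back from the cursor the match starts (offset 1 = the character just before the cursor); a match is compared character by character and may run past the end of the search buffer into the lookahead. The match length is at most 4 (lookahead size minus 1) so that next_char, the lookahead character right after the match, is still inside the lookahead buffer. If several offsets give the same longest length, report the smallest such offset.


Try each offset into the search buffer:
  offset=1 (pos 5, char 'c'): match length 4
  offset=2 (pos 4, char 'c'): match length 4
  offset=3 (pos 3, char 'c'): match length 4
  offset=4 (pos 2, char 'e'): match length 0
  offset=5 (pos 1, char 'a'): match length 0
  offset=6 (pos 0, char 'e'): match length 0
Longest match has length 4, found at offsets 1, 2, 3; take the smallest, offset 1.
next_char = character at position 6 + 4 = 10 -> 'e'

Best match: offset=1, length=4 (matching 'cccc' starting at position 5)
LZ77 triple: (1, 4, 'e')


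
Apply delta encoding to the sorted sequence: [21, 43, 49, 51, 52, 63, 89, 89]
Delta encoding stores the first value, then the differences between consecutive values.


First value: 21
Deltas:
  43 - 21 = 22
  49 - 43 = 6
  51 - 49 = 2
  52 - 51 = 1
  63 - 52 = 11
  89 - 63 = 26
  89 - 89 = 0


Delta encoded: [21, 22, 6, 2, 1, 11, 26, 0]


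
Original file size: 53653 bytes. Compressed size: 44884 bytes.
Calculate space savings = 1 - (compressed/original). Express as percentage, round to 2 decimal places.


ratio = compressed/original = 44884/53653 = 0.836561
savings = 1 - ratio = 1 - 0.836561 = 0.163439
as a percentage: 0.163439 * 100 = 16.34%

Space savings = 1 - 44884/53653 = 16.34%


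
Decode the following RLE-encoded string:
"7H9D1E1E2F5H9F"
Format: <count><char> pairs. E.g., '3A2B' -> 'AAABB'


Expanding each <count><char> pair:
  7H -> 'HHHHHHH'
  9D -> 'DDDDDDDDD'
  1E -> 'E'
  1E -> 'E'
  2F -> 'FF'
  5H -> 'HHHHH'
  9F -> 'FFFFFFFFF'

Decoded = HHHHHHHDDDDDDDDDEEFFHHHHHFFFFFFFFF


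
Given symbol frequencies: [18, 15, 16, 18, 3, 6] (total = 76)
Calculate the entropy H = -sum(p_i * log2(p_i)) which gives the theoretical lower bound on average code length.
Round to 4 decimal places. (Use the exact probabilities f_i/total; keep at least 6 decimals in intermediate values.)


Per-symbol terms -p_i * log2(p_i) with p_i = f_i/76:
  p = 18/76 = 0.236842: log2(p) = -2.078003, -p*log2(p) = 0.492158
  p = 15/76 = 0.197368: log2(p) = -2.341037, -p*log2(p) = 0.462047
  p = 16/76 = 0.210526: log2(p) = -2.247928, -p*log2(p) = 0.473248
  p = 18/76 = 0.236842: log2(p) = -2.078003, -p*log2(p) = 0.492158
  p = 3/76 = 0.039474: log2(p) = -4.662965, -p*log2(p) = 0.184064
  p = 6/76 = 0.078947: log2(p) = -3.662965, -p*log2(p) = 0.289181
H = 0.492158 + 0.462047 + 0.473248 + 0.492158 + 0.184064 + 0.289181 = 2.392856

H = 2.3929 bits/symbol


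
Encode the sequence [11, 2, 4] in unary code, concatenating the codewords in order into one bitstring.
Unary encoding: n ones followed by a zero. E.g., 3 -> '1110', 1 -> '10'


Encode each number as n ones followed by a terminating 0:
  11 -> 111111111110 (12 bits)
  2 -> 110 (3 bits)
  4 -> 11110 (5 bits)
Total length = 12 + 3 + 5 = 20 bits.

Unary([11, 2, 4]) = 11111111111011011110 (20 bits)


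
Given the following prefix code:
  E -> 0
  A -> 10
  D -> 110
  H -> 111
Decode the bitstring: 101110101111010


Decoding step by step:
Bits 10 -> A
Bits 111 -> H
Bits 0 -> E
Bits 10 -> A
Bits 111 -> H
Bits 10 -> A
Bits 10 -> A


Decoded message: AHEAHAA


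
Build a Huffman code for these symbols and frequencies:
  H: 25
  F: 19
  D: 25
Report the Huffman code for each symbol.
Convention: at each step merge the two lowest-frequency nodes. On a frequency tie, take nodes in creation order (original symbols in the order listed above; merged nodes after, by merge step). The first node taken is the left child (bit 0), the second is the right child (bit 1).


Huffman tree construction:
Step 1: Merge F(19) + H(25) = 44
Step 2: Merge D(25) + (F+H)(44) = 69
Read each symbol's code off the tree from the root (left child = 0, right child = 1).

Codes:
  H: 11 (length 2)
  F: 10 (length 2)
  D: 0 (length 1)
Average code length: 113/69 = 1.6377 bits/symbol


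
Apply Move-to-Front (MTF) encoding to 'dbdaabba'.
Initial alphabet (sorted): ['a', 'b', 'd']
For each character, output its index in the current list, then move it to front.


MTF encoding:
'd': index 2 in ['a', 'b', 'd'] -> ['d', 'a', 'b']
'b': index 2 in ['d', 'a', 'b'] -> ['b', 'd', 'a']
'd': index 1 in ['b', 'd', 'a'] -> ['d', 'b', 'a']
'a': index 2 in ['d', 'b', 'a'] -> ['a', 'd', 'b']
'a': index 0 in ['a', 'd', 'b'] -> ['a', 'd', 'b']
'b': index 2 in ['a', 'd', 'b'] -> ['b', 'a', 'd']
'b': index 0 in ['b', 'a', 'd'] -> ['b', 'a', 'd']
'a': index 1 in ['b', 'a', 'd'] -> ['a', 'b', 'd']


Output: [2, 2, 1, 2, 0, 2, 0, 1]


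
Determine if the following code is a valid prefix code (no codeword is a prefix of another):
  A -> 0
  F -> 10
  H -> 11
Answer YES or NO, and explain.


Checking each pair (does one codeword prefix another?):
  A='0' vs F='10': no prefix
  A='0' vs H='11': no prefix
  F='10' vs A='0': no prefix
  F='10' vs H='11': no prefix
  H='11' vs A='0': no prefix
  H='11' vs F='10': no prefix
No violation found over all pairs.

YES -- this is a valid prefix code. No codeword is a prefix of any other codeword.


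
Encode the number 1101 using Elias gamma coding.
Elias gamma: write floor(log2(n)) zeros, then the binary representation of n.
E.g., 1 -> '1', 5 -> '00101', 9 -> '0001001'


num_bits = floor(log2(1101)) + 1 = 11
leading_zeros = num_bits - 1 = 10
binary(1101) = 10001001101

Elias gamma(1101) = '0000000000' + '10001001101' = 000000000010001001101 (21 bits)


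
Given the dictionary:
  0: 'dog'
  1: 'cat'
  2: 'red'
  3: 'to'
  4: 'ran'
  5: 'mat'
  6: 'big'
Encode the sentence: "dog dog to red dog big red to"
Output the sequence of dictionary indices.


Look up each word in the dictionary:
  'dog' -> 0
  'dog' -> 0
  'to' -> 3
  'red' -> 2
  'dog' -> 0
  'big' -> 6
  'red' -> 2
  'to' -> 3

Encoded: [0, 0, 3, 2, 0, 6, 2, 3]


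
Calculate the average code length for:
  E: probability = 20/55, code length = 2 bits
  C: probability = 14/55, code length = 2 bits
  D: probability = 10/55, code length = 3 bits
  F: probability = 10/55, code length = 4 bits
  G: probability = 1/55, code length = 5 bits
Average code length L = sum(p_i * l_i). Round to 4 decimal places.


Weighted contributions p_i * l_i:
  E: (20/55) * 2 = 40/55
  C: (14/55) * 2 = 28/55
  D: (10/55) * 3 = 30/55
  F: (10/55) * 4 = 40/55
  G: (1/55) * 5 = 5/55
Sum = (40 + 28 + 30 + 40 + 5)/55 = 143/55

L = 143/55 = 2.6000 bits/symbol


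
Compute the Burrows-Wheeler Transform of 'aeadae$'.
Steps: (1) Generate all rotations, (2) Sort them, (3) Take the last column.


Rotations (sorted):
  0: $aeadae -> last char: e
  1: adae$ae -> last char: e
  2: ae$aead -> last char: d
  3: aeadae$ -> last char: $
  4: dae$aea -> last char: a
  5: e$aeada -> last char: a
  6: eadae$a -> last char: a


BWT = eed$aaa


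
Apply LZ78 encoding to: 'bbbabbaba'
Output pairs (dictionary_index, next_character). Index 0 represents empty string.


LZ78 encoding steps:
Dictionary: {0: ''}
Step 1: w='' (idx 0), next='b' -> output (0, 'b'), add 'b' as idx 1
Step 2: w='b' (idx 1), next='b' -> output (1, 'b'), add 'bb' as idx 2
Step 3: w='' (idx 0), next='a' -> output (0, 'a'), add 'a' as idx 3
Step 4: w='bb' (idx 2), next='a' -> output (2, 'a'), add 'bba' as idx 4
Step 5: w='b' (idx 1), next='a' -> output (1, 'a'), add 'ba' as idx 5


Encoded: [(0, 'b'), (1, 'b'), (0, 'a'), (2, 'a'), (1, 'a')]


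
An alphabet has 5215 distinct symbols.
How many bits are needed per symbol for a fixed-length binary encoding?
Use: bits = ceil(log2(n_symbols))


log2(5215) = 12.3485
Bracket: 2^12 = 4096 < 5215 <= 2^13 = 8192
So ceil(log2(5215)) = 13

bits = ceil(log2(5215)) = ceil(12.3485) = 13 bits


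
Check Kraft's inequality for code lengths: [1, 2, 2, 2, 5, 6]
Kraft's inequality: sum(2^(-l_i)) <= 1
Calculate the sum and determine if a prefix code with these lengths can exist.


Sum = 2^(-1) + 2^(-2) + 2^(-2) + 2^(-2) + 2^(-5) + 2^(-6)
    = 0.5 + 0.25 + 0.25 + 0.25 + 0.03125 + 0.015625
    = 83/64 = 1.296875
Since 1.296875 > 1, Kraft's inequality is NOT satisfied.
A prefix code with these lengths CANNOT exist.

Kraft sum = 1.296875. Not satisfied.


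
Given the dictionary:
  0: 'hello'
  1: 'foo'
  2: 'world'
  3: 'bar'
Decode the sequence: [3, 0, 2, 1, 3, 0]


Look up each index in the dictionary:
  3 -> 'bar'
  0 -> 'hello'
  2 -> 'world'
  1 -> 'foo'
  3 -> 'bar'
  0 -> 'hello'

Decoded: "bar hello world foo bar hello"


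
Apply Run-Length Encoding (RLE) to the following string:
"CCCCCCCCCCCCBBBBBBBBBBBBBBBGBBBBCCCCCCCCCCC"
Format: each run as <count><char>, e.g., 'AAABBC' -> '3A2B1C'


Scanning runs left to right:
  i=0: run of 'C' x 12 -> '12C'
  i=12: run of 'B' x 15 -> '15B'
  i=27: run of 'G' x 1 -> '1G'
  i=28: run of 'B' x 4 -> '4B'
  i=32: run of 'C' x 11 -> '11C'

RLE = 12C15B1G4B11C


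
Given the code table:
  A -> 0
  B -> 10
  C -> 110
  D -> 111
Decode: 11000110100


Decoding:
110 -> C
0 -> A
0 -> A
110 -> C
10 -> B
0 -> A


Result: CAACBA


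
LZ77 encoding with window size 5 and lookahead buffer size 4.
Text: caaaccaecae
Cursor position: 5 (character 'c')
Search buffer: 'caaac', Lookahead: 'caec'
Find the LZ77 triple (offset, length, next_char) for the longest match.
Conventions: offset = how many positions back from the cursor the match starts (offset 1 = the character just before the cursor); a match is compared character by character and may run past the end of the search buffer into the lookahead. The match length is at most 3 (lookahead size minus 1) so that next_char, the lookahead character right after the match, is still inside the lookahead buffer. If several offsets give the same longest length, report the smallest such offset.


Try each offset into the search buffer:
  offset=1 (pos 4, char 'c'): match length 1
  offset=2 (pos 3, char 'a'): match length 0
  offset=3 (pos 2, char 'a'): match length 0
  offset=4 (pos 1, char 'a'): match length 0
  offset=5 (pos 0, char 'c'): match length 2
Longest match has length 2 at offset 5.
next_char = character at position 5 + 2 = 7 -> 'e'

Best match: offset=5, length=2 (matching 'ca' starting at position 0)
LZ77 triple: (5, 2, 'e')
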